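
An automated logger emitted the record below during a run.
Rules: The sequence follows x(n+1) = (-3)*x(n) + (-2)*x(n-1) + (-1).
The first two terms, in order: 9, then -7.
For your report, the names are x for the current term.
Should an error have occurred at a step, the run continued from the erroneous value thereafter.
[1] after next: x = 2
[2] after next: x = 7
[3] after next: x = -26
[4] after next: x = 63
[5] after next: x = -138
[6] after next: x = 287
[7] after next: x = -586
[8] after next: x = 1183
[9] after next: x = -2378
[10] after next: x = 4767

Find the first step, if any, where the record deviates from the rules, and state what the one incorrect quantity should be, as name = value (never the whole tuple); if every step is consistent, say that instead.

Recomputing the run from the initial state:
step 1: x = 2
step 2: x = 7
step 3: x = -26
step 4: x = 63
step 5: x = -138
step 6: x = 287
step 7: x = -586
step 8: x = 1183
step 9: x = -2378
step 10: x = 4767
This matches the record at every step.

no error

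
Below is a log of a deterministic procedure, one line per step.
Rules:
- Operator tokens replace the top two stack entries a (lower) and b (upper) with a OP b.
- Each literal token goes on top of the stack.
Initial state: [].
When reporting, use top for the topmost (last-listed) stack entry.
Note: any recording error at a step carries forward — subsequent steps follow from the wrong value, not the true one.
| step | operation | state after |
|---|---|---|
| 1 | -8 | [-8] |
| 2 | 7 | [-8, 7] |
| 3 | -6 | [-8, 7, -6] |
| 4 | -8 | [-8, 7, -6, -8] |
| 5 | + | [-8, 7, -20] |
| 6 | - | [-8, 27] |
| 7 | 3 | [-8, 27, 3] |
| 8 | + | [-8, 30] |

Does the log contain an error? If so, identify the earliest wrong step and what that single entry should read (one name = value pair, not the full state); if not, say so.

step 1: push -8: top = -8 -> confirmed correct
step 2: push 7: top = 7 -> consistent with the log
step 3: push -6: top = -6 -> verified
step 4: push -8: top = -8 -> matches
step 5: -6 + -8 = -14 -> the entry is off here
That makes step 5 the first incorrect line — top = -14 is what it should show.

step 5, top = -14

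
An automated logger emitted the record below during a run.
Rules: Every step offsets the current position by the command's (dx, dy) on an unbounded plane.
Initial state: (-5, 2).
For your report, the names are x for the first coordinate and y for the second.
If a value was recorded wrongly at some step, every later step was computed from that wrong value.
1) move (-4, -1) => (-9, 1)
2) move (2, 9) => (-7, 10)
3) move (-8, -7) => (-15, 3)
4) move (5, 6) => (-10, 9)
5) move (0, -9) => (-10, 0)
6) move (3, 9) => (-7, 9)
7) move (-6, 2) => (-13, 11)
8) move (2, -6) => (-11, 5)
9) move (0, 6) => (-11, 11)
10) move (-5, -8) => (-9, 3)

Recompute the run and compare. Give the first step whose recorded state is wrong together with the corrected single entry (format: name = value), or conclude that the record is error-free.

step 10, x = -16

Step 1: x = -5 + (-4) = -9, y = 2 + (-1) = 1 — exactly as logged.
Step 2: x = -9 + (2) = -7, y = 1 + (9) = 10 — verified.
Step 3: x = -7 + (-8) = -15, y = 10 + (-7) = 3 — exactly as logged.
Step 4: x = -15 + (5) = -10, y = 3 + (6) = 9 — checks out.
Step 5: x = -10 + (0) = -10, y = 9 + (-9) = 0 — exactly as logged.
Step 6: x = -10 + (3) = -7, y = 0 + (9) = 9 — agrees with the record.
Step 7: x = -7 + (-6) = -13, y = 9 + (2) = 11 — same as recorded.
Step 8: x = -13 + (2) = -11, y = 11 + (-6) = 5 — exactly as logged.
Step 9: x = -11 + (0) = -11, y = 5 + (6) = 11 — same as recorded.
Step 10: x = -11 + (-5) = -16, y = 11 + (-8) = 3 — not what was recorded.
The audit stops at step 10: the recorded entry is wrong and should be x = -16.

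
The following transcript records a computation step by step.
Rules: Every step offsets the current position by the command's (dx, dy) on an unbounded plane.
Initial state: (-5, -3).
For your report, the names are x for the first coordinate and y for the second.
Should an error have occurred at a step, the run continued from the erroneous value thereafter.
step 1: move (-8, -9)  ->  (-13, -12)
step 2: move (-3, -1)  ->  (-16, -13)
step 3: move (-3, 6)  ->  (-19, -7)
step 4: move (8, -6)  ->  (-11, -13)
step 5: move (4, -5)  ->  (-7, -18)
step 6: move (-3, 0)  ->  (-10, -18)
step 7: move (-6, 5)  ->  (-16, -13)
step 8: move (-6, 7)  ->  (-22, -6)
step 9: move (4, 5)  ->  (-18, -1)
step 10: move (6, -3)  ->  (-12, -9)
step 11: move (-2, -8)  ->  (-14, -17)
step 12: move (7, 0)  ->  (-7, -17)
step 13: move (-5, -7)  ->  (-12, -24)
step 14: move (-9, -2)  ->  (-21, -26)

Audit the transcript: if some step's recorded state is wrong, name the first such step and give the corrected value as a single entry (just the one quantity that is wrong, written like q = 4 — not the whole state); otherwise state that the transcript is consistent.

1. x = -5 + (-8) = -13, y = -3 + (-9) = -12 (consistent with the transcript)
2. x = -13 + (-3) = -16, y = -12 + (-1) = -13 (verified)
3. x = -16 + (-3) = -19, y = -13 + (6) = -7 (verified)
4. x = -19 + (8) = -11, y = -7 + (-6) = -13 (confirmed correct)
5. x = -11 + (4) = -7, y = -13 + (-5) = -18 (matches)
6. x = -7 + (-3) = -10, y = -18 + (0) = -18 (no discrepancy)
7. x = -10 + (-6) = -16, y = -18 + (5) = -13 (same as recorded)
8. x = -16 + (-6) = -22, y = -13 + (7) = -6 (exactly as logged)
9. x = -22 + (4) = -18, y = -6 + (5) = -1 (verified)
10. x = -18 + (6) = -12, y = -1 + (-3) = -4 (the transcript has a different value)
First incorrect step: 10; the correct value is y = -4.

step 10, y = -4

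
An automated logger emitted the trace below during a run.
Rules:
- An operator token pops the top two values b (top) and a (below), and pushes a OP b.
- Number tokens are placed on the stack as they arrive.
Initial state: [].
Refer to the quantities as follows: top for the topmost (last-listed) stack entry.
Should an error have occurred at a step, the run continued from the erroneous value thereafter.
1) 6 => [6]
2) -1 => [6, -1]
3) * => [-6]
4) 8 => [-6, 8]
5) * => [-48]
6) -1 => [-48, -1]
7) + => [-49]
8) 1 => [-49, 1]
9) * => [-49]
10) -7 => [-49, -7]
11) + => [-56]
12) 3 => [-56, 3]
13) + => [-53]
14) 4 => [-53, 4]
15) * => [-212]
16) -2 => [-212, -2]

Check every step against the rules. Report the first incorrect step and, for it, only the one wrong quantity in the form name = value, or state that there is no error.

step 1: push 6: top = 6 -> exactly as logged
step 2: push -1: top = -1 -> matches
step 3: 6 * -1 = -6 -> agrees with the trace
step 4: push 8: top = 8 -> exactly as logged
step 5: -6 * 8 = -48 -> in agreement
step 6: push -1: top = -1 -> exactly as logged
step 7: -48 + -1 = -49 -> checks out
step 8: push 1: top = 1 -> agrees with the trace
step 9: -49 * 1 = -49 -> confirmed correct
step 10: push -7: top = -7 -> verified
step 11: -49 + -7 = -56 -> same as recorded
step 12: push 3: top = 3 -> exactly as logged
step 13: -56 + 3 = -53 -> in agreement
step 14: push 4: top = 4 -> agrees with the trace
step 15: -53 * 4 = -212 -> confirmed correct
step 16: push -2: top = -2 -> exactly as logged
No step deviates from the rules.

no error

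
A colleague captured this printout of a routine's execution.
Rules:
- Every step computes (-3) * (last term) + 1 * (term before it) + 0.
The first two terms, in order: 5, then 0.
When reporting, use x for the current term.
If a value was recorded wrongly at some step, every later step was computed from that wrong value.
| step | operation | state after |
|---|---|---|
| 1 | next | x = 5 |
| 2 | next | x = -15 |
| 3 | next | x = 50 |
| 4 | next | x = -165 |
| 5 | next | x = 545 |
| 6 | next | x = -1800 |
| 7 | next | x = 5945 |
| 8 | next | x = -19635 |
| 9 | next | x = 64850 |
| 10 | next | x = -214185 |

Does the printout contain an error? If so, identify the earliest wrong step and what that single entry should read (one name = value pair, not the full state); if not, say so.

step 1: x = -3*(0) + (1)*(5) + (0) = 5 -> no discrepancy
step 2: x = -3*(5) + (1)*(0) + (0) = -15 -> verified
step 3: x = -3*(-15) + (1)*(5) + (0) = 50 -> matches
step 4: x = -3*(50) + (1)*(-15) + (0) = -165 -> verified
step 5: x = -3*(-165) + (1)*(50) + (0) = 545 -> exactly as logged
step 6: x = -3*(545) + (1)*(-165) + (0) = -1800 -> no discrepancy
step 7: x = -3*(-1800) + (1)*(545) + (0) = 5945 -> matches
step 8: x = -3*(5945) + (1)*(-1800) + (0) = -19635 -> consistent with the printout
step 9: x = -3*(-19635) + (1)*(5945) + (0) = 64850 -> consistent with the printout
step 10: x = -3*(64850) + (1)*(-19635) + (0) = -214185 -> matches
The recomputation confirms every line.

no error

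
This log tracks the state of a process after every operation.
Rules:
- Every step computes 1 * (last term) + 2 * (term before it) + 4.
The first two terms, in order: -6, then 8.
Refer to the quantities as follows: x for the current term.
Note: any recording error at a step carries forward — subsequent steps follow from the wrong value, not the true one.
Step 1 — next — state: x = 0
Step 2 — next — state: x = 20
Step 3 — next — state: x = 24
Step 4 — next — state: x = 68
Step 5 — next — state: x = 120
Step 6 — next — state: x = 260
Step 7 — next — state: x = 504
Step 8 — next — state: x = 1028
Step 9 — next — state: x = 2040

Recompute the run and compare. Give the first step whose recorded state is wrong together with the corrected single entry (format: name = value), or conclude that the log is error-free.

no error

1. x = 1*(8) + (2)*(-6) + (4) = 0 (no discrepancy)
2. x = 1*(0) + (2)*(8) + (4) = 20 (agrees with the log)
3. x = 1*(20) + (2)*(0) + (4) = 24 (no discrepancy)
4. x = 1*(24) + (2)*(20) + (4) = 68 (in agreement)
5. x = 1*(68) + (2)*(24) + (4) = 120 (matches)
6. x = 1*(120) + (2)*(68) + (4) = 260 (confirmed correct)
7. x = 1*(260) + (2)*(120) + (4) = 504 (consistent with the log)
8. x = 1*(504) + (2)*(260) + (4) = 1028 (exactly as logged)
9. x = 1*(1028) + (2)*(504) + (4) = 2040 (confirmed correct)
The whole run recomputes cleanly — no discrepancies.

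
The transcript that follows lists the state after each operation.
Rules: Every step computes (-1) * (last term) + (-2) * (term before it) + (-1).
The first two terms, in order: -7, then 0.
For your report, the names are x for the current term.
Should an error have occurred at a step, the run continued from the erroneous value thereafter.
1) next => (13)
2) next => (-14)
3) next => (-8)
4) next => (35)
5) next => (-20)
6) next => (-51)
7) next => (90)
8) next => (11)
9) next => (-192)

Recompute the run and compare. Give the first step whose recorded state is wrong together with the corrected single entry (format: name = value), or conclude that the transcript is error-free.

step 1: x = -1*(0) + (-2)*(-7) + (-1) = 13 -> checks out
step 2: x = -1*(13) + (-2)*(0) + (-1) = -14 -> consistent with the transcript
step 3: x = -1*(-14) + (-2)*(13) + (-1) = -13 -> a discrepancy with the transcript
Step 3 is the first one off; corrected, x = -13.

step 3, x = -13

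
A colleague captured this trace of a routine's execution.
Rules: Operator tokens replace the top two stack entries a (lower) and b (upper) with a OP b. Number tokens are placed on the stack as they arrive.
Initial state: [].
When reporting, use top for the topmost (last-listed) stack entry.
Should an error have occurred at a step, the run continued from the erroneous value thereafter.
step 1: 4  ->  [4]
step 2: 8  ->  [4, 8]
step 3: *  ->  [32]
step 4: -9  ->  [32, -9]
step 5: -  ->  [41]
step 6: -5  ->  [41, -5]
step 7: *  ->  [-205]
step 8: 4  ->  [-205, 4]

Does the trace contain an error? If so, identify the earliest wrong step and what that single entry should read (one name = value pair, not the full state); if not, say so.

no error

Recomputing the run from the initial state:
step 1: [4]
step 2: [4, 8]
step 3: [32]
step 4: [32, -9]
step 5: [41]
step 6: [41, -5]
step 7: [-205]
step 8: [-205, 4]
This matches the trace at every step.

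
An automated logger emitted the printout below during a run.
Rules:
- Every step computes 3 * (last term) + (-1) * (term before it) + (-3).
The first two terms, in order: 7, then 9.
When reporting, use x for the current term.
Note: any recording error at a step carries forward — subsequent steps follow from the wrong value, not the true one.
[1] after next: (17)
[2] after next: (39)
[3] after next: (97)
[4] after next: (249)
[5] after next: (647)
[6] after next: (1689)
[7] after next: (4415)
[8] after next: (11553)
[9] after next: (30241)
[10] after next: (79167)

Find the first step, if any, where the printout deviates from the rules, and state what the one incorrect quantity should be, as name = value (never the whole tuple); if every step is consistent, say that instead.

1. x = 3*(9) + (-1)*(7) + (-3) = 17 (consistent with the printout)
2. x = 3*(17) + (-1)*(9) + (-3) = 39 (consistent with the printout)
3. x = 3*(39) + (-1)*(17) + (-3) = 97 (confirmed correct)
4. x = 3*(97) + (-1)*(39) + (-3) = 249 (same as recorded)
5. x = 3*(249) + (-1)*(97) + (-3) = 647 (in agreement)
6. x = 3*(647) + (-1)*(249) + (-3) = 1689 (same as recorded)
7. x = 3*(1689) + (-1)*(647) + (-3) = 4417 (first mismatch against the printout)
Conclusion: step 7 carries the first error; the entry should be x = 4417.

step 7, x = 4417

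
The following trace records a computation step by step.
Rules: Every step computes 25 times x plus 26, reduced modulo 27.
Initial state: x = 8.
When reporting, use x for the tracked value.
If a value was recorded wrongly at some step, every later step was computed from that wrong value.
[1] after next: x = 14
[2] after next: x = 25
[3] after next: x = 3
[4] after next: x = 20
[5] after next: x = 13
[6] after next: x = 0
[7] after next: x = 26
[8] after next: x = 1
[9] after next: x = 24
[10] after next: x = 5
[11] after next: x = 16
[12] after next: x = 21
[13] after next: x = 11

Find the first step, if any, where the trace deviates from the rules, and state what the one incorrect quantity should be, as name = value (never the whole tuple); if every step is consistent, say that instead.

step 1, x = 10

Recomputing the run from the initial state:
step 1: x = 10
step 2: x = 6
step 3: x = 14
step 4: x = 25
step 5: x = 3
step 6: x = 20
step 7: x = 13
step 8: x = 0
step 9: x = 26
step 10: x = 1
step 11: x = 24
step 12: x = 5
step 13: x = 16
The first disagreement with the trace is at step 1, where the value should be x = 10.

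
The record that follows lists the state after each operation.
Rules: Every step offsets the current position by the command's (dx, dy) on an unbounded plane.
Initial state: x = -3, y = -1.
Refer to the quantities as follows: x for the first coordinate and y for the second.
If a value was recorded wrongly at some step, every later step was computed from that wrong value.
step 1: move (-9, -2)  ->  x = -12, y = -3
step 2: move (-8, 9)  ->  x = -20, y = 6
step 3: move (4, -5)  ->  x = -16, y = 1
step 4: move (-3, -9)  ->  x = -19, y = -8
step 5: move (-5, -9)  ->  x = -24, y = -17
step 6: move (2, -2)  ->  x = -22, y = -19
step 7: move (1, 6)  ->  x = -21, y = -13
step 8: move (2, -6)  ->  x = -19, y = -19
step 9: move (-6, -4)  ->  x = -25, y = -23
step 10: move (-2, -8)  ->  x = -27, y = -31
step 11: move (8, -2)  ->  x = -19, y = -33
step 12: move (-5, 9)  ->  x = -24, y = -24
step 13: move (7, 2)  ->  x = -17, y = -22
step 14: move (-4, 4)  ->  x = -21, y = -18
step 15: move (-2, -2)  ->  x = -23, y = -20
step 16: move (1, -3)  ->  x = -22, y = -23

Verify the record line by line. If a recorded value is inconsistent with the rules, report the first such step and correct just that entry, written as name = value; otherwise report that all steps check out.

step 1: x = -3 + (-9) = -12, y = -1 + (-2) = -3 -> matches
step 2: x = -12 + (-8) = -20, y = -3 + (9) = 6 -> exactly as logged
step 3: x = -20 + (4) = -16, y = 6 + (-5) = 1 -> in agreement
step 4: x = -16 + (-3) = -19, y = 1 + (-9) = -8 -> confirmed correct
step 5: x = -19 + (-5) = -24, y = -8 + (-9) = -17 -> matches
step 6: x = -24 + (2) = -22, y = -17 + (-2) = -19 -> same as recorded
step 7: x = -22 + (1) = -21, y = -19 + (6) = -13 -> verified
step 8: x = -21 + (2) = -19, y = -13 + (-6) = -19 -> exactly as logged
step 9: x = -19 + (-6) = -25, y = -19 + (-4) = -23 -> checks out
step 10: x = -25 + (-2) = -27, y = -23 + (-8) = -31 -> verified
step 11: x = -27 + (8) = -19, y = -31 + (-2) = -33 -> agrees with the record
step 12: x = -19 + (-5) = -24, y = -33 + (9) = -24 -> agrees with the record
step 13: x = -24 + (7) = -17, y = -24 + (2) = -22 -> same as recorded
step 14: x = -17 + (-4) = -21, y = -22 + (4) = -18 -> exactly as logged
step 15: x = -21 + (-2) = -23, y = -18 + (-2) = -20 -> confirmed correct
step 16: x = -23 + (1) = -22, y = -20 + (-3) = -23 -> agrees with the record
The whole run recomputes cleanly — no discrepancies.

no error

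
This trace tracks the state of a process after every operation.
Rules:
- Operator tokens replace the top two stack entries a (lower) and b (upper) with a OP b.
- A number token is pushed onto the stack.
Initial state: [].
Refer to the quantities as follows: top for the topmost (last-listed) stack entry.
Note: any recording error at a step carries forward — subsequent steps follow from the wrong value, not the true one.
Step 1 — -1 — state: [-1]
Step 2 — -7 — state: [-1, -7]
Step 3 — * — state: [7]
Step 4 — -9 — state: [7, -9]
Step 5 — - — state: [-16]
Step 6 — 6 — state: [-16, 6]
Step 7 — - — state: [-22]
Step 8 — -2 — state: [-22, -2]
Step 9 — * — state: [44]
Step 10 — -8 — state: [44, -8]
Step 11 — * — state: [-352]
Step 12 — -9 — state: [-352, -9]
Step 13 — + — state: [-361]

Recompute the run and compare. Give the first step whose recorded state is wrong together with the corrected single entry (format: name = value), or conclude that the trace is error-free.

step 5, top = 16

step 1: push -1: top = -1 -> same as recorded
step 2: push -7: top = -7 -> checks out
step 3: -1 * -7 = 7 -> confirmed correct
step 4: push -9: top = -9 -> confirmed correct
step 5: 7 - -9 = 16 -> the recorded entry deviates here
The earliest wrong entry is at step 5: it should read top = 16.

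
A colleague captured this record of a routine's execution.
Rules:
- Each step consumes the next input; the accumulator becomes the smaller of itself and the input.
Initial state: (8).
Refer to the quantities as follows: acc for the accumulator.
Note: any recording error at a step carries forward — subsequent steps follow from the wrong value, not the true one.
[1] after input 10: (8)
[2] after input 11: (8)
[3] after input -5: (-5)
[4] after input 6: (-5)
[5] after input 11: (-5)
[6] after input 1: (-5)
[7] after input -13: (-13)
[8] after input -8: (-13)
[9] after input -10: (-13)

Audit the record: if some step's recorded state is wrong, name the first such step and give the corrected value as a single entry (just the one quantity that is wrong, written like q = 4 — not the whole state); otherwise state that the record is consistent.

no error

Recomputing the run from the initial state:
step 1: acc = 8
step 2: acc = 8
step 3: acc = -5
step 4: acc = -5
step 5: acc = -5
step 6: acc = -5
step 7: acc = -13
step 8: acc = -13
step 9: acc = -13
This matches the record at every step.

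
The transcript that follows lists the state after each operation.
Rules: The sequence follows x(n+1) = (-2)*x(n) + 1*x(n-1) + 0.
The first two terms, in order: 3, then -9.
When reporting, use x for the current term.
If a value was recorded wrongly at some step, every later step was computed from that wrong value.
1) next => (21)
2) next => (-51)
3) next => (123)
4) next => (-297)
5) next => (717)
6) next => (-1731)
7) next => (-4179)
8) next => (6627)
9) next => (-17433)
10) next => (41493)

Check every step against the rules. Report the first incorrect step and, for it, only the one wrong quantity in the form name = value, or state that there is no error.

step 1: x = -2*(-9) + (1)*(3) + (0) = 21 -> matches
step 2: x = -2*(21) + (1)*(-9) + (0) = -51 -> agrees with the transcript
step 3: x = -2*(-51) + (1)*(21) + (0) = 123 -> verified
step 4: x = -2*(123) + (1)*(-51) + (0) = -297 -> in agreement
step 5: x = -2*(-297) + (1)*(123) + (0) = 717 -> verified
step 6: x = -2*(717) + (1)*(-297) + (0) = -1731 -> matches
step 7: x = -2*(-1731) + (1)*(717) + (0) = 4179 -> a discrepancy with the transcript
So the first discrepancy is step 7, where the right value is x = 4179.

step 7, x = 4179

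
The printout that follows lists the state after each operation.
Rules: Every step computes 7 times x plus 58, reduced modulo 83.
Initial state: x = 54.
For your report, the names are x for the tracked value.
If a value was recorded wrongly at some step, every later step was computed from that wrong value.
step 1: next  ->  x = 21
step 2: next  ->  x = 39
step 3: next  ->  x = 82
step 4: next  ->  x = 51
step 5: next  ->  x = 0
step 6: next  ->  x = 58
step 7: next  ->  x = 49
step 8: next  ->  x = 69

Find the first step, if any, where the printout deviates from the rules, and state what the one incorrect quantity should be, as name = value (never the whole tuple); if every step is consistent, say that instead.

no error

Step 1: x = (7*54 + 58) mod 83 = 21 — matches.
Step 2: x = (7*21 + 58) mod 83 = 39 — verified.
Step 3: x = (7*39 + 58) mod 83 = 82 — confirmed correct.
Step 4: x = (7*82 + 58) mod 83 = 51 — verified.
Step 5: x = (7*51 + 58) mod 83 = 0 — exactly as logged.
Step 6: x = (7*0 + 58) mod 83 = 58 — checks out.
Step 7: x = (7*58 + 58) mod 83 = 49 — matches.
Step 8: x = (7*49 + 58) mod 83 = 69 — in agreement.
Every step is consistent.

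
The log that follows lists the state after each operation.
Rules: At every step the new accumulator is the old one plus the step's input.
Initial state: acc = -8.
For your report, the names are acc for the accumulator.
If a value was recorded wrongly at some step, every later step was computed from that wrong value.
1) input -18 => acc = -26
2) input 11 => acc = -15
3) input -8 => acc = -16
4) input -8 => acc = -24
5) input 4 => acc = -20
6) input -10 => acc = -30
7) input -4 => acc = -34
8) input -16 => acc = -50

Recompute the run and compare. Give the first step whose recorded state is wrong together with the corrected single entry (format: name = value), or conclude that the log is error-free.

step 3, acc = -23

Recomputing the run from the initial state:
step 1: acc = -26
step 2: acc = -15
step 3: acc = -23
step 4: acc = -31
step 5: acc = -27
step 6: acc = -37
step 7: acc = -41
step 8: acc = -57
The first disagreement with the log is at step 3, where the value should be acc = -23.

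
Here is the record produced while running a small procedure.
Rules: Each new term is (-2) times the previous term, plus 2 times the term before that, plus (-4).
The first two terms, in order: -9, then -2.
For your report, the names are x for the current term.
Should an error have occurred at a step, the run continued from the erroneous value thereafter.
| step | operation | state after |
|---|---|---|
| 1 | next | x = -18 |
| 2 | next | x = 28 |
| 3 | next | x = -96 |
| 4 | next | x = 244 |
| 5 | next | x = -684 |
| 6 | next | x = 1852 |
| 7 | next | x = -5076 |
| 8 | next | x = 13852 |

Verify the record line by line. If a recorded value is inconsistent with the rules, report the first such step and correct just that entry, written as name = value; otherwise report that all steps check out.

no error

Recomputing the run from the initial state:
step 1: x = -18
step 2: x = 28
step 3: x = -96
step 4: x = 244
step 5: x = -684
step 6: x = 1852
step 7: x = -5076
step 8: x = 13852
This matches the record at every step.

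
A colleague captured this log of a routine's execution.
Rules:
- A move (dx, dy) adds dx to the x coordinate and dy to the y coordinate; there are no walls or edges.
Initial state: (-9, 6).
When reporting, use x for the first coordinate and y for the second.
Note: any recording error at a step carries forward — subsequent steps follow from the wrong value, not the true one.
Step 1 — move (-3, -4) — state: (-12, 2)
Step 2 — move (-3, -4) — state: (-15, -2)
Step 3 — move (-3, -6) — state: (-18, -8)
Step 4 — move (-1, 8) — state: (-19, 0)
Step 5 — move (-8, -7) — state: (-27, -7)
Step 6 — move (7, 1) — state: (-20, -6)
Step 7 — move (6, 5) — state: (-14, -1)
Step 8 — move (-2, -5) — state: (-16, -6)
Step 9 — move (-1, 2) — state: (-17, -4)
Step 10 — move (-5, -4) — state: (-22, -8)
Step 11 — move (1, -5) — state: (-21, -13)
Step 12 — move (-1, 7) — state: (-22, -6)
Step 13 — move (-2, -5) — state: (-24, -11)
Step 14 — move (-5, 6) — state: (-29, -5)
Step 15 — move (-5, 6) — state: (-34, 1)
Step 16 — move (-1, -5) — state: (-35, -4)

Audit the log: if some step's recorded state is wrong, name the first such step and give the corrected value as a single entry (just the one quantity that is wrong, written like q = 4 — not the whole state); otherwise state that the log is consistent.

no error

Recomputing the run from the initial state:
step 1: x = -12, y = 2
step 2: x = -15, y = -2
step 3: x = -18, y = -8
step 4: x = -19, y = 0
step 5: x = -27, y = -7
step 6: x = -20, y = -6
step 7: x = -14, y = -1
step 8: x = -16, y = -6
step 9: x = -17, y = -4
step 10: x = -22, y = -8
step 11: x = -21, y = -13
step 12: x = -22, y = -6
step 13: x = -24, y = -11
step 14: x = -29, y = -5
step 15: x = -34, y = 1
step 16: x = -35, y = -4
This matches the log at every step.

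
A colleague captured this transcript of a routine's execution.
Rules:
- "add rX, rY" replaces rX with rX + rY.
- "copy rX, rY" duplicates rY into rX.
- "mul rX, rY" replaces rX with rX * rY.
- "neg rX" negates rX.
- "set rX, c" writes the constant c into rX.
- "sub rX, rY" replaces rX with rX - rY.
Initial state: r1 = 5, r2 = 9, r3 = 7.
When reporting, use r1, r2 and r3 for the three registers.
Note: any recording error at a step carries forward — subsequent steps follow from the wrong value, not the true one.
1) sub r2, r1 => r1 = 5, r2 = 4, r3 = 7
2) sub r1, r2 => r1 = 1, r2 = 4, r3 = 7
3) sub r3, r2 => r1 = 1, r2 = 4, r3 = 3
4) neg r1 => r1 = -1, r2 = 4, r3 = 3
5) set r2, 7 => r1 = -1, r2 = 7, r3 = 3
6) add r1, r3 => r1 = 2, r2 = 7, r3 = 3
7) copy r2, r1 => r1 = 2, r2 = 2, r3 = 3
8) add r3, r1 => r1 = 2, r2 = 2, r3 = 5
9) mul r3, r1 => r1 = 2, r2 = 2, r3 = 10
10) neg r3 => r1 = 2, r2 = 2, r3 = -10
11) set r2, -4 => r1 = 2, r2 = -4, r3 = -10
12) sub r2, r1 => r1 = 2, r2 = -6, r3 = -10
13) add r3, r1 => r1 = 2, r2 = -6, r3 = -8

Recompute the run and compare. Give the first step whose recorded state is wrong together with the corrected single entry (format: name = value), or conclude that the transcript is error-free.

Recomputing the run from the initial state:
step 1: r1 = 5, r2 = 4, r3 = 7
step 2: r1 = 1, r2 = 4, r3 = 7
step 3: r1 = 1, r2 = 4, r3 = 3
step 4: r1 = -1, r2 = 4, r3 = 3
step 5: r1 = -1, r2 = 7, r3 = 3
step 6: r1 = 2, r2 = 7, r3 = 3
step 7: r1 = 2, r2 = 2, r3 = 3
step 8: r1 = 2, r2 = 2, r3 = 5
step 9: r1 = 2, r2 = 2, r3 = 10
step 10: r1 = 2, r2 = 2, r3 = -10
step 11: r1 = 2, r2 = -4, r3 = -10
step 12: r1 = 2, r2 = -6, r3 = -10
step 13: r1 = 2, r2 = -6, r3 = -8
This matches the transcript at every step.

no error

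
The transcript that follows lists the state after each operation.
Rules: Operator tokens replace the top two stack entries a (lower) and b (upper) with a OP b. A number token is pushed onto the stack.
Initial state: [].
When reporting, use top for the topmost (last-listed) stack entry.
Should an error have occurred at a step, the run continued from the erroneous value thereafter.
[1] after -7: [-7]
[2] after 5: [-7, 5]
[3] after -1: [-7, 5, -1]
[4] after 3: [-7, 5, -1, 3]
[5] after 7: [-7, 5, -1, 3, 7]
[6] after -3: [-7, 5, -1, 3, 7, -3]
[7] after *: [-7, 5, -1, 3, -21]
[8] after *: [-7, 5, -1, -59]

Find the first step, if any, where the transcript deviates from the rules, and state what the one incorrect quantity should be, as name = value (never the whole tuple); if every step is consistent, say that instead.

step 8, top = -63

Step 1: push -7: top = -7 — exactly as logged.
Step 2: push 5: top = 5 — in agreement.
Step 3: push -1: top = -1 — checks out.
Step 4: push 3: top = 3 — verified.
Step 5: push 7: top = 7 — confirmed correct.
Step 6: push -3: top = -3 — in agreement.
Step 7: 7 * -3 = -21 — matches.
Step 8: 3 * -21 = -63 — the transcript has a different value.
First incorrect step: 8; the correct value is top = -63.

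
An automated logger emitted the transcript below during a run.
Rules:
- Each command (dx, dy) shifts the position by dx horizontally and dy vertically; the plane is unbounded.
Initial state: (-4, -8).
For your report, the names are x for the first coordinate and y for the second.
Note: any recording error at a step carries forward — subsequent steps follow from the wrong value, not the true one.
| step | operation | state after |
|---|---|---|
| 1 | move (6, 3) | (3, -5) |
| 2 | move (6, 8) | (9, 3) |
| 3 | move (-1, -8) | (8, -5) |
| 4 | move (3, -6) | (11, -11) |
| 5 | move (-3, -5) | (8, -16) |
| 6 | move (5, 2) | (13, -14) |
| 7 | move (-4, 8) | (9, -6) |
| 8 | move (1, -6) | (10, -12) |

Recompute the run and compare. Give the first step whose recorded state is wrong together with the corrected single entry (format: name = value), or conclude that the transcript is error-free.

step 1, x = 2

Recomputing the run from the initial state:
step 1: x = 2, y = -5
step 2: x = 8, y = 3
step 3: x = 7, y = -5
step 4: x = 10, y = -11
step 5: x = 7, y = -16
step 6: x = 12, y = -14
step 7: x = 8, y = -6
step 8: x = 9, y = -12
The first disagreement with the transcript is at step 1, where the value should be x = 2.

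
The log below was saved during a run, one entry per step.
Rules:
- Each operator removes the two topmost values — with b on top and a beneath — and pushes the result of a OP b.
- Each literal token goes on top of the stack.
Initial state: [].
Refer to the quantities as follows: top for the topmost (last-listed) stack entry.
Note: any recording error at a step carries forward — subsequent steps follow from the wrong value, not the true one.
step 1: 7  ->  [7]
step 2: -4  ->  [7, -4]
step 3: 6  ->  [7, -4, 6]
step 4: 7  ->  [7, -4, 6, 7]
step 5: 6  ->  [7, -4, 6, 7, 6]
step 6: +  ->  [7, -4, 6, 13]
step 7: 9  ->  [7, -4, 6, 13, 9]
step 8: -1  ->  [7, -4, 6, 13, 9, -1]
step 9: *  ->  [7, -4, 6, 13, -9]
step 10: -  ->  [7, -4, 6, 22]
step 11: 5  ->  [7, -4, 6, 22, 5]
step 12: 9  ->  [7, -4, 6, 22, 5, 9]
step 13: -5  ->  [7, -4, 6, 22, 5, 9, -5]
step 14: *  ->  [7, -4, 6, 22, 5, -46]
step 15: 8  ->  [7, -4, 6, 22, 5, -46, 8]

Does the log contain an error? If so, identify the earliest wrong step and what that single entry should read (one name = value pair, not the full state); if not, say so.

Recomputing the run from the initial state:
step 1: [7]
step 2: [7, -4]
step 3: [7, -4, 6]
step 4: [7, -4, 6, 7]
step 5: [7, -4, 6, 7, 6]
step 6: [7, -4, 6, 13]
step 7: [7, -4, 6, 13, 9]
step 8: [7, -4, 6, 13, 9, -1]
step 9: [7, -4, 6, 13, -9]
step 10: [7, -4, 6, 22]
step 11: [7, -4, 6, 22, 5]
step 12: [7, -4, 6, 22, 5, 9]
step 13: [7, -4, 6, 22, 5, 9, -5]
step 14: [7, -4, 6, 22, 5, -45]
step 15: [7, -4, 6, 22, 5, -45, 8]
The first disagreement with the log is at step 14, where the value should be top = -45.

step 14, top = -45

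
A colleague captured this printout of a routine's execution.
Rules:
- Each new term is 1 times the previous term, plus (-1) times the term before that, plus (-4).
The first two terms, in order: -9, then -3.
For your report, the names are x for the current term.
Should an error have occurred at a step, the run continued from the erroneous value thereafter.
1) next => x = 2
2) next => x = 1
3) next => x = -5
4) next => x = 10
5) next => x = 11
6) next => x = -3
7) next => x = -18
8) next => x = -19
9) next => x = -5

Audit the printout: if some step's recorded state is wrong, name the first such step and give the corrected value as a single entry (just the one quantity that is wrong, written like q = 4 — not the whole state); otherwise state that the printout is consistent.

step 4, x = -10

Step 1: x = 1*(-3) + (-1)*(-9) + (-4) = 2 — same as recorded.
Step 2: x = 1*(2) + (-1)*(-3) + (-4) = 1 — consistent with the printout.
Step 3: x = 1*(1) + (-1)*(2) + (-4) = -5 — confirmed correct.
Step 4: x = 1*(-5) + (-1)*(1) + (-4) = -10 — a discrepancy with the printout.
So the first discrepancy is step 4, where the right value is x = -10.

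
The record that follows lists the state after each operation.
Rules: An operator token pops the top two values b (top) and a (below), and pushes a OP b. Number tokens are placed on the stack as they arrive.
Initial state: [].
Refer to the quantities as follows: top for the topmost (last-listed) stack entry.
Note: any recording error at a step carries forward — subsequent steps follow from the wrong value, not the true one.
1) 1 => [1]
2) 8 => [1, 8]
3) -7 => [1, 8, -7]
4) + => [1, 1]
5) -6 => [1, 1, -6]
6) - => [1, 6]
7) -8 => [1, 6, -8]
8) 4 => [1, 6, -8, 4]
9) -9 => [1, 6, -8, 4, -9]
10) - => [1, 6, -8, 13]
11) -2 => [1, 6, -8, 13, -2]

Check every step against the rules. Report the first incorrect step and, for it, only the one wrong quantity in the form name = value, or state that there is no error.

step 6, top = 7

Recomputing the run from the initial state:
step 1: [1]
step 2: [1, 8]
step 3: [1, 8, -7]
step 4: [1, 1]
step 5: [1, 1, -6]
step 6: [1, 7]
step 7: [1, 7, -8]
step 8: [1, 7, -8, 4]
step 9: [1, 7, -8, 4, -9]
step 10: [1, 7, -8, 13]
step 11: [1, 7, -8, 13, -2]
The first disagreement with the record is at step 6, where the value should be top = 7.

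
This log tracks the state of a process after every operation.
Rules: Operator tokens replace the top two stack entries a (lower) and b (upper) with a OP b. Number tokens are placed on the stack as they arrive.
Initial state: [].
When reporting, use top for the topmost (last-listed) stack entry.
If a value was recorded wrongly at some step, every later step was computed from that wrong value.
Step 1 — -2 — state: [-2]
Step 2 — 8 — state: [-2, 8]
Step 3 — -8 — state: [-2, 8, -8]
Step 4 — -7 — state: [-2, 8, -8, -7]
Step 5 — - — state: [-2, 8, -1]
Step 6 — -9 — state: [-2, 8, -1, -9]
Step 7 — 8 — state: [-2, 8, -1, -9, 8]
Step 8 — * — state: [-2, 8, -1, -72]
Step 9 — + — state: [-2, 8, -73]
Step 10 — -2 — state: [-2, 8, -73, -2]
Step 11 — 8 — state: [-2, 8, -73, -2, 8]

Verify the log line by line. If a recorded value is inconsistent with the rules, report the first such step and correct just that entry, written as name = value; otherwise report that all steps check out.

Recomputing the run from the initial state:
step 1: [-2]
step 2: [-2, 8]
step 3: [-2, 8, -8]
step 4: [-2, 8, -8, -7]
step 5: [-2, 8, -1]
step 6: [-2, 8, -1, -9]
step 7: [-2, 8, -1, -9, 8]
step 8: [-2, 8, -1, -72]
step 9: [-2, 8, -73]
step 10: [-2, 8, -73, -2]
step 11: [-2, 8, -73, -2, 8]
This matches the log at every step.

no error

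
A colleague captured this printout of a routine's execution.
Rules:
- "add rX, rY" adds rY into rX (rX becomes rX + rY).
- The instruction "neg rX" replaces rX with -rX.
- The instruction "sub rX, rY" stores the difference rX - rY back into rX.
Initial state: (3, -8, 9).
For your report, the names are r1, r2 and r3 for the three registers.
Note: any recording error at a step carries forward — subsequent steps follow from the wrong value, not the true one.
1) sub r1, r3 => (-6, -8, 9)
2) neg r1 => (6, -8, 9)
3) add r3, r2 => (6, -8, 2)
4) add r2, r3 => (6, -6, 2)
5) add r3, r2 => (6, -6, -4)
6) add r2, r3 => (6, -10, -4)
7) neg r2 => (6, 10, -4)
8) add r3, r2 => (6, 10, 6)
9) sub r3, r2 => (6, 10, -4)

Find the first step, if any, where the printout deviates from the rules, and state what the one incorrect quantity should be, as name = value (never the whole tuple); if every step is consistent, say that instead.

1. r1 = 3 - 9 = -6 (confirmed correct)
2. r1 = -(-6) = 6 (agrees with the printout)
3. r3 = 9 + -8 = 1 (the printout has a different value)
That makes step 3 the first incorrect line — r3 = 1 is what it should show.

step 3, r3 = 1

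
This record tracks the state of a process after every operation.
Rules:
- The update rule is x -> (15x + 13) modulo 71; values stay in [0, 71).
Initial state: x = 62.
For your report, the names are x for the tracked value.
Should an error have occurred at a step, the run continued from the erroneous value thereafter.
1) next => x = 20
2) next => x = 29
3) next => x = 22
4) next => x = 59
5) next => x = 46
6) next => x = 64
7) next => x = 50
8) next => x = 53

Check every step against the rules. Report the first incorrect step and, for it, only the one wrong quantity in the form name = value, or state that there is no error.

no error

Recomputing the run from the initial state:
step 1: x = 20
step 2: x = 29
step 3: x = 22
step 4: x = 59
step 5: x = 46
step 6: x = 64
step 7: x = 50
step 8: x = 53
This matches the record at every step.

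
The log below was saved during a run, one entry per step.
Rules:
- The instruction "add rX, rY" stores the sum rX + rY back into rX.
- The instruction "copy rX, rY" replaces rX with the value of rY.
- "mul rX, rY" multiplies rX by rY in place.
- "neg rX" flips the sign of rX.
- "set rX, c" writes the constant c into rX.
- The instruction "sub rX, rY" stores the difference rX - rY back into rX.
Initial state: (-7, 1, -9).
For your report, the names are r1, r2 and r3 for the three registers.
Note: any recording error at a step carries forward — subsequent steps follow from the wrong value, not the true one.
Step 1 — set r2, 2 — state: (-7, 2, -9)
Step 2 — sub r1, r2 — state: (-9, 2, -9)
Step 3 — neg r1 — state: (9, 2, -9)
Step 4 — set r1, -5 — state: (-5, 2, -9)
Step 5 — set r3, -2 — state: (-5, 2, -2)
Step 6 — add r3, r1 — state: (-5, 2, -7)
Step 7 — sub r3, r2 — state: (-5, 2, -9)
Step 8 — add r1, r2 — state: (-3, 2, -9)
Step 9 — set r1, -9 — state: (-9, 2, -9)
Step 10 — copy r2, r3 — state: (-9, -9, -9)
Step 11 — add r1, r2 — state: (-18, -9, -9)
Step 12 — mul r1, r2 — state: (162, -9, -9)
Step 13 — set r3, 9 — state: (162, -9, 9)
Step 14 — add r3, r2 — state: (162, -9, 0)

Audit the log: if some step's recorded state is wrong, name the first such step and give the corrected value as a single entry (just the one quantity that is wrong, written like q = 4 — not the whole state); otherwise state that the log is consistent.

no error

step 1: r2 = 2 -> same as recorded
step 2: r1 = -7 - 2 = -9 -> agrees with the log
step 3: r1 = -(-9) = 9 -> confirmed correct
step 4: r1 = -5 -> checks out
step 5: r3 = -2 -> consistent with the log
step 6: r3 = -2 + -5 = -7 -> exactly as logged
step 7: r3 = -7 - 2 = -9 -> checks out
step 8: r1 = -5 + 2 = -3 -> consistent with the log
step 9: r1 = -9 -> same as recorded
step 10: r2 = -9 -> no discrepancy
step 11: r1 = -9 + -9 = -18 -> same as recorded
step 12: r1 = -18 * -9 = 162 -> matches
step 13: r3 = 9 -> checks out
step 14: r3 = 9 + -9 = 0 -> verified
The whole run recomputes cleanly — no discrepancies.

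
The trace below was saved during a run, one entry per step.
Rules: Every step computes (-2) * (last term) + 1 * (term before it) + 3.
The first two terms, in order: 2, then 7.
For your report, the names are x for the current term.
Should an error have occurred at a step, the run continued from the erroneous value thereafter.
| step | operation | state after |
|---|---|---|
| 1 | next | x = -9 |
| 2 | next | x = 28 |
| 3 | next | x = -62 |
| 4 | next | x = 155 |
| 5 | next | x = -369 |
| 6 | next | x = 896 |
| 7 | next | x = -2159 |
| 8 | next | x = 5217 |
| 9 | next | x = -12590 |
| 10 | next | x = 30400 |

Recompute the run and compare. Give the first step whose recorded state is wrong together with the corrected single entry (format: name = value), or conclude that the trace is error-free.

step 7, x = -2158

Recomputing the run from the initial state:
step 1: x = -9
step 2: x = 28
step 3: x = -62
step 4: x = 155
step 5: x = -369
step 6: x = 896
step 7: x = -2158
step 8: x = 5215
step 9: x = -12585
step 10: x = 30388
The first disagreement with the trace is at step 7, where the value should be x = -2158.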